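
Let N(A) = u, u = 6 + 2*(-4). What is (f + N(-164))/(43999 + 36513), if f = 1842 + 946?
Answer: 1393/40256 ≈ 0.034604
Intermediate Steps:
f = 2788
u = -2 (u = 6 - 8 = -2)
N(A) = -2
(f + N(-164))/(43999 + 36513) = (2788 - 2)/(43999 + 36513) = 2786/80512 = 2786*(1/80512) = 1393/40256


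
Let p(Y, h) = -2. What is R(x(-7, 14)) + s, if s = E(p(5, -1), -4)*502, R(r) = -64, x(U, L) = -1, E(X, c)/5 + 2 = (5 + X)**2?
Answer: 17506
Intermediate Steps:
E(X, c) = -10 + 5*(5 + X)**2
s = 17570 (s = (-10 + 5*(5 - 2)**2)*502 = (-10 + 5*3**2)*502 = (-10 + 5*9)*502 = (-10 + 45)*502 = 35*502 = 17570)
R(x(-7, 14)) + s = -64 + 17570 = 17506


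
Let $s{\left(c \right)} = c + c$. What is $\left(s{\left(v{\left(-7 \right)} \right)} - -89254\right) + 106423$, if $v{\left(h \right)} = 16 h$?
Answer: $195453$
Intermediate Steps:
$s{\left(c \right)} = 2 c$
$\left(s{\left(v{\left(-7 \right)} \right)} - -89254\right) + 106423 = \left(2 \cdot 16 \left(-7\right) - -89254\right) + 106423 = \left(2 \left(-112\right) + \left(-40995 + 130249\right)\right) + 106423 = \left(-224 + 89254\right) + 106423 = 89030 + 106423 = 195453$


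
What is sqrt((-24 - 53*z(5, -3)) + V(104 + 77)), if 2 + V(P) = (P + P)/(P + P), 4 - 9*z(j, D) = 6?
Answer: I*sqrt(119)/3 ≈ 3.6362*I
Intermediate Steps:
z(j, D) = -2/9 (z(j, D) = 4/9 - 1/9*6 = 4/9 - 2/3 = -2/9)
V(P) = -1 (V(P) = -2 + (P + P)/(P + P) = -2 + (2*P)/((2*P)) = -2 + (2*P)*(1/(2*P)) = -2 + 1 = -1)
sqrt((-24 - 53*z(5, -3)) + V(104 + 77)) = sqrt((-24 - 53*(-2/9)) - 1) = sqrt((-24 + 106/9) - 1) = sqrt(-110/9 - 1) = sqrt(-119/9) = I*sqrt(119)/3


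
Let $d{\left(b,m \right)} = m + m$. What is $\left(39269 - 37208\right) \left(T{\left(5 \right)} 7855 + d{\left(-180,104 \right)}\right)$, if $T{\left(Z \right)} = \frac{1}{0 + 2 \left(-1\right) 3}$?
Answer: $- \frac{4539009}{2} \approx -2.2695 \cdot 10^{6}$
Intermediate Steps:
$d{\left(b,m \right)} = 2 m$
$T{\left(Z \right)} = - \frac{1}{6}$ ($T{\left(Z \right)} = \frac{1}{0 - 6} = \frac{1}{-6} = - \frac{1}{6}$)
$\left(39269 - 37208\right) \left(T{\left(5 \right)} 7855 + d{\left(-180,104 \right)}\right) = \left(39269 - 37208\right) \left(\left(- \frac{1}{6}\right) 7855 + 2 \cdot 104\right) = 2061 \left(- \frac{7855}{6} + 208\right) = 2061 \left(- \frac{6607}{6}\right) = - \frac{4539009}{2}$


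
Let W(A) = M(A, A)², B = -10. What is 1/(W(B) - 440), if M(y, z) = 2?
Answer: -1/436 ≈ -0.0022936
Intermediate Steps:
W(A) = 4 (W(A) = 2² = 4)
1/(W(B) - 440) = 1/(4 - 440) = 1/(-436) = -1/436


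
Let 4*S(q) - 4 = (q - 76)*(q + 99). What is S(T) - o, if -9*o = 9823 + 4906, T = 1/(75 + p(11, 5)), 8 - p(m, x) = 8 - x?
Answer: -56073031/230400 ≈ -243.37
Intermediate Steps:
p(m, x) = x (p(m, x) = 8 - (8 - x) = 8 + (-8 + x) = x)
T = 1/80 (T = 1/(75 + 5) = 1/80 ≈ 0.012500)
S(q) = 1 + (-76 + q)*(99 + q)/4 (S(q) = 1 + ((q - 76)*(q + 99))/4 = 1 + ((-76 + q)*(99 + q))/4 = 1 + (-76 + q)*(99 + q)/4)
o = -14729/9 (o = -(9823 + 4906)/9 = -1/9*14729 = -14729/9 ≈ -1636.6)
S(T) - o = (-1880 + (1/80)**2/4 + (23/4)*(1/80)) - 1*(-14729/9) = (-1880 + (1/4)*(1/6400) + 23/320) + 14729/9 = (-1880 + 1/25600 + 23/320) + 14729/9 = -48126159/25600 + 14729/9 = -56073031/230400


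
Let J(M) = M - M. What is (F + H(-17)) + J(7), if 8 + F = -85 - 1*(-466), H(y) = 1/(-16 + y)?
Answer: 12308/33 ≈ 372.97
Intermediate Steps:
J(M) = 0
F = 373 (F = -8 + (-85 - 1*(-466)) = -8 + (-85 + 466) = -8 + 381 = 373)
(F + H(-17)) + J(7) = (373 + 1/(-16 - 17)) + 0 = (373 + 1/(-33)) + 0 = (373 - 1/33) + 0 = 12308/33 + 0 = 12308/33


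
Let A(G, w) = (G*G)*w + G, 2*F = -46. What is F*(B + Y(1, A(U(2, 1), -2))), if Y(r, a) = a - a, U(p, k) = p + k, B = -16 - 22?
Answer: 874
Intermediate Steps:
F = -23 (F = (1/2)*(-46) = -23)
B = -38
U(p, k) = k + p
A(G, w) = G + w*G**2 (A(G, w) = G**2*w + G = w*G**2 + G = G + w*G**2)
Y(r, a) = 0
F*(B + Y(1, A(U(2, 1), -2))) = -23*(-38 + 0) = -23*(-38) = 874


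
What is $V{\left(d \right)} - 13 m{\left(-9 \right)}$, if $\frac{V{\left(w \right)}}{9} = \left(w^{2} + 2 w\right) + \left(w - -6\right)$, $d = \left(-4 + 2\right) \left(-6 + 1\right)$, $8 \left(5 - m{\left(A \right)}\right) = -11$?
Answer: $\frac{9129}{8} \approx 1141.1$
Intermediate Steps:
$m{\left(A \right)} = \frac{51}{8}$ ($m{\left(A \right)} = 5 - - \frac{11}{8} = 5 + \frac{11}{8} = \frac{51}{8}$)
$d = 10$ ($d = \left(-2\right) \left(-5\right) = 10$)
$V{\left(w \right)} = 54 + 9 w^{2} + 27 w$ ($V{\left(w \right)} = 9 \left(\left(w^{2} + 2 w\right) + \left(w - -6\right)\right) = 9 \left(\left(w^{2} + 2 w\right) + \left(w + 6\right)\right) = 9 \left(\left(w^{2} + 2 w\right) + \left(6 + w\right)\right) = 9 \left(6 + w^{2} + 3 w\right) = 54 + 9 w^{2} + 27 w$)
$V{\left(d \right)} - 13 m{\left(-9 \right)} = \left(54 + 9 \cdot 10^{2} + 27 \cdot 10\right) - \frac{663}{8} = \left(54 + 9 \cdot 100 + 270\right) - \frac{663}{8} = \left(54 + 900 + 270\right) - \frac{663}{8} = 1224 - \frac{663}{8} = \frac{9129}{8}$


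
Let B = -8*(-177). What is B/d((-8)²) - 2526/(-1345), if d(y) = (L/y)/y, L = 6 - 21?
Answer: -520058402/1345 ≈ -3.8666e+5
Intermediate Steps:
L = -15
B = 1416
d(y) = -15/y² (d(y) = (-15/y)/y = -15/y²)
B/d((-8)²) - 2526/(-1345) = 1416/((-15/((-8)²)²)) - 2526/(-1345) = 1416/((-15/64²)) - 2526*(-1/1345) = 1416/((-15*1/4096)) + 2526/1345 = 1416/(-15/4096) + 2526/1345 = 1416*(-4096/15) + 2526/1345 = -1933312/5 + 2526/1345 = -520058402/1345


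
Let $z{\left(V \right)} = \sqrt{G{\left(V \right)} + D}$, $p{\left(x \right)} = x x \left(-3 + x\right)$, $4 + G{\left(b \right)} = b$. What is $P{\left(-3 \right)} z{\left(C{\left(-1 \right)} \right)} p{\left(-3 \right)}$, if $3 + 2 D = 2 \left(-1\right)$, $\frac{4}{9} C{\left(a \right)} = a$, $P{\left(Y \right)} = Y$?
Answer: $81 i \sqrt{35} \approx 479.2 i$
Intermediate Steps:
$C{\left(a \right)} = \frac{9 a}{4}$
$G{\left(b \right)} = -4 + b$
$D = - \frac{5}{2}$ ($D = - \frac{3}{2} + \frac{2 \left(-1\right)}{2} = - \frac{3}{2} + \frac{1}{2} \left(-2\right) = - \frac{3}{2} - 1 = - \frac{5}{2} \approx -2.5$)
$p{\left(x \right)} = x^{2} \left(-3 + x\right)$
$z{\left(V \right)} = \sqrt{- \frac{13}{2} + V}$ ($z{\left(V \right)} = \sqrt{\left(-4 + V\right) - \frac{5}{2}} = \sqrt{- \frac{13}{2} + V}$)
$P{\left(-3 \right)} z{\left(C{\left(-1 \right)} \right)} p{\left(-3 \right)} = - 3 \frac{\sqrt{-26 + 4 \cdot \frac{9}{4} \left(-1\right)}}{2} \left(-3\right)^{2} \left(-3 - 3\right) = - 3 \frac{\sqrt{-26 + 4 \left(- \frac{9}{4}\right)}}{2} \cdot 9 \left(-6\right) = - 3 \frac{\sqrt{-26 - 9}}{2} \left(-54\right) = - 3 \frac{\sqrt{-35}}{2} \left(-54\right) = - 3 \frac{i \sqrt{35}}{2} \left(-54\right) = - \frac{3 i \sqrt{35}}{2} \left(-54\right) = 81 i \sqrt{35}$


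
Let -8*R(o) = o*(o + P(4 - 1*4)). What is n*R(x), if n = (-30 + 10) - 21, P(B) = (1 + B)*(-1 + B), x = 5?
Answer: 205/2 ≈ 102.50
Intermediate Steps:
R(o) = -o*(-1 + o)/8 (R(o) = -o*(o + (-1 + (4 - 1*4)²))/8 = -o*(o + (-1 + (4 - 4)²))/8 = -o*(o + (-1 + 0²))/8 = -o*(o + (-1 + 0))/8 = -o*(o - 1)/8 = -o*(-1 + o)/8)
n = -41 (n = -20 - 21 = -41)
n*R(x) = -41*5*(1 - 1*5)/8 = -41*5*(1 - 5)/8 = -41*5*(-4)/8 = -41*(-5/2) = 205/2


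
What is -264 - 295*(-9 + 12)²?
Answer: -2919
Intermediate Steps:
-264 - 295*(-9 + 12)² = -264 - 295*3² = -264 - 295*9 = -264 - 2655 = -2919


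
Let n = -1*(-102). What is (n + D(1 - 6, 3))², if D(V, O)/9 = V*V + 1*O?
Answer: 125316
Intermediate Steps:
D(V, O) = 9*O + 9*V² (D(V, O) = 9*(V*V + 1*O) = 9*(V² + O) = 9*(O + V²) = 9*O + 9*V²)
n = 102
(n + D(1 - 6, 3))² = (102 + (9*3 + 9*(1 - 6)²))² = (102 + (27 + 9*(-5)²))² = (102 + (27 + 9*25))² = (102 + (27 + 225))² = (102 + 252)² = 354² = 125316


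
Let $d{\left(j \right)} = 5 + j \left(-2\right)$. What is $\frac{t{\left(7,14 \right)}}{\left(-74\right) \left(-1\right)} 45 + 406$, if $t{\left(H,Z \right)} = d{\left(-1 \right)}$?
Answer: $\frac{30359}{74} \approx 410.26$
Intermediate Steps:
$d{\left(j \right)} = 5 - 2 j$
$t{\left(H,Z \right)} = 7$ ($t{\left(H,Z \right)} = 5 - -2 = 5 + 2 = 7$)
$\frac{t{\left(7,14 \right)}}{\left(-74\right) \left(-1\right)} 45 + 406 = \frac{7}{\left(-74\right) \left(-1\right)} 45 + 406 = \frac{7}{74} \cdot 45 + 406 = \frac{315}{74} + 406 = \frac{30359}{74}$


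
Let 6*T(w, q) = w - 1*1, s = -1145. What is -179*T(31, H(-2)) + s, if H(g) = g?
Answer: -2040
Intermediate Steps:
T(w, q) = -⅙ + w/6 (T(w, q) = (w - 1*1)/6 = (w - 1)/6 = (-1 + w)/6 = -⅙ + w/6)
-179*T(31, H(-2)) + s = -179*(-⅙ + (⅙)*31) - 1145 = -179*(-⅙ + 31/6) - 1145 = -179*5 - 1145 = -895 - 1145 = -2040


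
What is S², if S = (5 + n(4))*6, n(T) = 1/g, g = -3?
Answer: 784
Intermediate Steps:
n(T) = -⅓ (n(T) = 1/(-3) = -⅓)
S = 28 (S = (5 - ⅓)*6 = (14/3)*6 = 28)
S² = 28² = 784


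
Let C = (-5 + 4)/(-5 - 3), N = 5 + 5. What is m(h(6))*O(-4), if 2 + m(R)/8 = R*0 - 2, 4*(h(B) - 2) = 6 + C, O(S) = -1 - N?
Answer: 352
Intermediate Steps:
N = 10
O(S) = -11 (O(S) = -1 - 1*10 = -1 - 10 = -11)
C = 1/8 (C = -1/(-8) = -1*(-1/8) = 1/8 ≈ 0.12500)
h(B) = 113/32 (h(B) = 2 + (6 + 1/8)/4 = 2 + (1/4)*(49/8) = 2 + 49/32 = 113/32)
m(R) = -32 (m(R) = -16 + 8*(R*0 - 2) = -16 + 8*(0 - 2) = -16 + 8*(-2) = -16 - 16 = -32)
m(h(6))*O(-4) = -32*(-11) = 352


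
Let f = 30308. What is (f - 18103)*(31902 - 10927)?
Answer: 255999875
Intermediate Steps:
(f - 18103)*(31902 - 10927) = (30308 - 18103)*(31902 - 10927) = 12205*20975 = 255999875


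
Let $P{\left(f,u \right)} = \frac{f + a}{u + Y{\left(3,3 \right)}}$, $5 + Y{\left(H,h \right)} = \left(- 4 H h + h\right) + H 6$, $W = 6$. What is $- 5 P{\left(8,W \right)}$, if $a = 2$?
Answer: $\frac{25}{7} \approx 3.5714$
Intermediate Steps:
$Y{\left(H,h \right)} = -5 + h + 6 H - 4 H h$ ($Y{\left(H,h \right)} = -5 + \left(\left(- 4 H h + h\right) + H 6\right) = -5 - \left(- h - 6 H + 4 H h\right) = -5 + \left(h + 6 H - 4 H h\right) = -5 + h + 6 H - 4 H h$)
$P{\left(f,u \right)} = \frac{2 + f}{-20 + u}$ ($P{\left(f,u \right)} = \frac{f + 2}{u + \left(-5 + 3 + 6 \cdot 3 - 12 \cdot 3\right)} = \frac{2 + f}{u + \left(-5 + 3 + 18 - 36\right)} = \frac{2 + f}{u - 20} = \frac{2 + f}{-20 + u}$)
$- 5 P{\left(8,W \right)} = - 5 \frac{2 + 8}{-20 + 6} = - 5 \frac{1}{-14} \cdot 10 = - 5 \left(\left(- \frac{1}{14}\right) 10\right) = \left(-5\right) \left(- \frac{5}{7}\right) = \frac{25}{7}$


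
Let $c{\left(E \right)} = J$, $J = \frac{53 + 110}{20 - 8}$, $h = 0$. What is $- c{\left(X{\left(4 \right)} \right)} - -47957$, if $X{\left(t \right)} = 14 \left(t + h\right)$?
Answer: $\frac{575321}{12} \approx 47943.0$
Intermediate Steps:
$X{\left(t \right)} = 14 t$ ($X{\left(t \right)} = 14 \left(t + 0\right) = 14 t$)
$J = \frac{163}{12} \approx 13.583$
$c{\left(E \right)} = \frac{163}{12}$
$- c{\left(X{\left(4 \right)} \right)} - -47957 = \left(-1\right) \frac{163}{12} - -47957 = - \frac{163}{12} + 47957 = \frac{575321}{12}$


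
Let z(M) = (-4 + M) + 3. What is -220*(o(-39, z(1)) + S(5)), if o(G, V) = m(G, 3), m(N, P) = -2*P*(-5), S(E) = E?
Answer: -7700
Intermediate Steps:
z(M) = -1 + M
m(N, P) = 10*P
o(G, V) = 30 (o(G, V) = 10*3 = 30)
-220*(o(-39, z(1)) + S(5)) = -220*(30 + 5) = -220*35 = -7700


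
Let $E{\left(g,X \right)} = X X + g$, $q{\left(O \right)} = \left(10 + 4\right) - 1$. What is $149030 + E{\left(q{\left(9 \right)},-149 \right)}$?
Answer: $171244$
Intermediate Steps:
$q{\left(O \right)} = 13$ ($q{\left(O \right)} = 14 - 1 = 13$)
$E{\left(g,X \right)} = g + X^{2}$ ($E{\left(g,X \right)} = X^{2} + g = g + X^{2}$)
$149030 + E{\left(q{\left(9 \right)},-149 \right)} = 149030 + \left(13 + \left(-149\right)^{2}\right) = 149030 + \left(13 + 22201\right) = 149030 + 22214 = 171244$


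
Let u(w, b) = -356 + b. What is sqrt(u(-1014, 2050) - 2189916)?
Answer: I*sqrt(2188222) ≈ 1479.3*I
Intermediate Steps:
sqrt(u(-1014, 2050) - 2189916) = sqrt((-356 + 2050) - 2189916) = sqrt(1694 - 2189916) = sqrt(-2188222) = I*sqrt(2188222)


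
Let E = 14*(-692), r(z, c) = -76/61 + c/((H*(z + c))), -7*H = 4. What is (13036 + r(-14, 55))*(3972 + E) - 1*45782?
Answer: -186422083437/2501 ≈ -7.4539e+7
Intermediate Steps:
H = -4/7 (H = -⅐*4 = -4/7 ≈ -0.57143)
r(z, c) = -76/61 + c/(-4*c/7 - 4*z/7) (r(z, c) = -76/61 + c/((-4*(z + c)/7)) = -76*1/61 + c/((-4*(c + z)/7)) = -76/61 + c/(-4*c/7 - 4*z/7))
E = -9688
(13036 + r(-14, 55))*(3972 + E) - 1*45782 = (13036 + (-731*55 - 304*(-14))/(244*(55 - 14)))*(3972 - 9688) - 1*45782 = (13036 + (1/244)*(-40205 + 4256)/41)*(-5716) - 45782 = (13036 + (1/244)*(1/41)*(-35949))*(-5716) - 45782 = (13036 - 35949/10004)*(-5716) - 45782 = (130376195/10004)*(-5716) - 45782 = -186307582655/2501 - 45782 = -186422083437/2501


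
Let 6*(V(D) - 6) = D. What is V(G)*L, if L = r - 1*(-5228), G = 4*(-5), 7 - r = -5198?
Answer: 83464/3 ≈ 27821.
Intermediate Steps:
r = 5205 (r = 7 - 1*(-5198) = 7 + 5198 = 5205)
G = -20
V(D) = 6 + D/6
L = 10433 (L = 5205 - 1*(-5228) = 5205 + 5228 = 10433)
V(G)*L = (6 + (⅙)*(-20))*10433 = (6 - 10/3)*10433 = (8/3)*10433 = 83464/3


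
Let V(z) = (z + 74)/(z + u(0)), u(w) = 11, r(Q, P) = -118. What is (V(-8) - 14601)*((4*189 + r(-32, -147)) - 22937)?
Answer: 325097121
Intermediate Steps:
V(z) = (74 + z)/(11 + z) (V(z) = (z + 74)/(z + 11) = (74 + z)/(11 + z))
(V(-8) - 14601)*((4*189 + r(-32, -147)) - 22937) = ((74 - 8)/(11 - 8) - 14601)*((4*189 - 118) - 22937) = (66/3 - 14601)*((756 - 118) - 22937) = ((⅓)*66 - 14601)*(638 - 22937) = (22 - 14601)*(-22299) = -14579*(-22299) = 325097121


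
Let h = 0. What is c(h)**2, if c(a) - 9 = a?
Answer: 81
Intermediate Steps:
c(a) = 9 + a
c(h)**2 = (9 + 0)**2 = 9**2 = 81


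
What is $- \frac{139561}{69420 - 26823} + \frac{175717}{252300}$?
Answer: $- \frac{9242074417}{3582407700} \approx -2.5798$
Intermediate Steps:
$- \frac{139561}{69420 - 26823} + \frac{175717}{252300} = - \frac{139561}{69420 - 26823} + 175717 \cdot \frac{1}{252300} = - \frac{139561}{42597} + \frac{175717}{252300} = - \frac{9242074417}{3582407700}$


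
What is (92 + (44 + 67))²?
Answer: 41209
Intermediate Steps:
(92 + (44 + 67))² = (92 + 111)² = 203² = 41209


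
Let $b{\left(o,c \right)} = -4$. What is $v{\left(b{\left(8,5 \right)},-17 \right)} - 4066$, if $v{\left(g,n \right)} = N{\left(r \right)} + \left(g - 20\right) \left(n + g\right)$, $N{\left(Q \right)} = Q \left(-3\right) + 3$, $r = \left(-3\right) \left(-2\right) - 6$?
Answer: $-3559$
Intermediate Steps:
$r = 0$ ($r = 6 - 6 = 0$)
$N{\left(Q \right)} = 3 - 3 Q$ ($N{\left(Q \right)} = - 3 Q + 3 = 3 - 3 Q$)
$v{\left(g,n \right)} = 3 + \left(-20 + g\right) \left(g + n\right)$ ($v{\left(g,n \right)} = \left(3 - 0\right) + \left(g - 20\right) \left(n + g\right) = \left(3 + 0\right) + \left(-20 + g\right) \left(g + n\right) = 3 + \left(-20 + g\right) \left(g + n\right)$)
$v{\left(b{\left(8,5 \right)},-17 \right)} - 4066 = \left(3 + \left(-4\right)^{2} - -80 - -340 - -68\right) - 4066 = \left(3 + 16 + 80 + 340 + 68\right) - 4066 = 507 - 4066 = -3559$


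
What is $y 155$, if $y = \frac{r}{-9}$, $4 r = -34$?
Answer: $\frac{2635}{18} \approx 146.39$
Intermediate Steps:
$r = - \frac{17}{2}$ ($r = \frac{1}{4} \left(-34\right) = - \frac{17}{2} \approx -8.5$)
$y = \frac{17}{18}$ ($y = - \frac{17}{2 \left(-9\right)} = \left(- \frac{17}{2}\right) \left(- \frac{1}{9}\right) = \frac{17}{18} \approx 0.94444$)
$y 155 = \frac{17}{18} \cdot 155 = \frac{2635}{18}$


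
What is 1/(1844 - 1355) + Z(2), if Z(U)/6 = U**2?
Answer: 11737/489 ≈ 24.002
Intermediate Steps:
Z(U) = 6*U**2
1/(1844 - 1355) + Z(2) = 1/(1844 - 1355) + 6*2**2 = 1/489 + 6*4 = 1/489 + 24 = 11737/489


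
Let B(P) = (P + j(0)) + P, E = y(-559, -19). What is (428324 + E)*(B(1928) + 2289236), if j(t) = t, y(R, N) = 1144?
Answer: 984809635056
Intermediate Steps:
E = 1144
B(P) = 2*P (B(P) = (P + 0) + P = P + P = 2*P)
(428324 + E)*(B(1928) + 2289236) = (428324 + 1144)*(2*1928 + 2289236) = 429468*(3856 + 2289236) = 429468*2293092 = 984809635056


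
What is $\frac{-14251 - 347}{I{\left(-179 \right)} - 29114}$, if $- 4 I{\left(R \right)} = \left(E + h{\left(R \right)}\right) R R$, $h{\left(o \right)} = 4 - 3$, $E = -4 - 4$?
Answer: $- \frac{58392}{107831} \approx -0.54151$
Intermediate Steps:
$E = -8$ ($E = -4 - 4 = -8$)
$h{\left(o \right)} = 1$
$I{\left(R \right)} = \frac{7 R^{2}}{4}$ ($I{\left(R \right)} = - \frac{\left(-8 + 1\right) R R}{4} = - \frac{\left(-7\right) R^{2}}{4} = \frac{7 R^{2}}{4}$)
$\frac{-14251 - 347}{I{\left(-179 \right)} - 29114} = \frac{-14251 - 347}{\frac{7 \left(-179\right)^{2}}{4} - 29114} = - \frac{14598}{\frac{7}{4} \cdot 32041 - 29114} = - \frac{14598}{\frac{224287}{4} - 29114} = - \frac{14598}{\frac{107831}{4}} = \left(-14598\right) \frac{4}{107831} = - \frac{58392}{107831}$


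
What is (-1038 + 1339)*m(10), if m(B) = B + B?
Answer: 6020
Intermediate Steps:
m(B) = 2*B
(-1038 + 1339)*m(10) = (-1038 + 1339)*(2*10) = 301*20 = 6020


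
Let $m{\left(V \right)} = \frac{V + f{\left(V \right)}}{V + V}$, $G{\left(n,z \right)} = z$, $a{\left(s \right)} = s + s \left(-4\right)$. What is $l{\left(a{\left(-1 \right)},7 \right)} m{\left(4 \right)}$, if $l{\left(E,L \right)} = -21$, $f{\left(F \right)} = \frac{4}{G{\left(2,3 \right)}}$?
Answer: $-14$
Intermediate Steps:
$a{\left(s \right)} = - 3 s$ ($a{\left(s \right)} = s - 4 s = - 3 s$)
$f{\left(F \right)} = \frac{4}{3}$
$m{\left(V \right)} = \frac{\frac{4}{3} + V}{2 V}$ ($m{\left(V \right)} = \frac{V + \frac{4}{3}}{V + V} = \frac{\frac{4}{3} + V}{2 V}$)
$l{\left(a{\left(-1 \right)},7 \right)} m{\left(4 \right)} = - 21 \frac{4 + 3 \cdot 4}{6 \cdot 4} = - 21 \cdot \frac{1}{6} \cdot \frac{1}{4} \left(4 + 12\right) = - 21 \cdot \frac{1}{6} \cdot \frac{1}{4} \cdot 16 = \left(-21\right) \frac{2}{3} = -14$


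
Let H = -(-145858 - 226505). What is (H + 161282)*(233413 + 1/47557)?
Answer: 5923684720603090/47557 ≈ 1.2456e+11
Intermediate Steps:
H = 372363 (H = -1*(-372363) = 372363)
(H + 161282)*(233413 + 1/47557) = (372363 + 161282)*(233413 + 1/47557) = 533645*(233413 + 1/47557) = 533645*(11100422042/47557) = 5923684720603090/47557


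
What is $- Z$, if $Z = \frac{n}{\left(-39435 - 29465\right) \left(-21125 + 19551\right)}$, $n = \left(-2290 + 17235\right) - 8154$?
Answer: $- \frac{6791}{108448600} \approx -6.262 \cdot 10^{-5}$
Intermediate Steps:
$n = 6791$ ($n = 14945 - 8154 = 6791$)
$Z = \frac{6791}{108448600}$ ($Z = \frac{6791}{\left(-39435 - 29465\right) \left(-21125 + 19551\right)} = \frac{6791}{\left(-68900\right) \left(-1574\right)} = \frac{6791}{108448600} \approx 6.262 \cdot 10^{-5}$)
$- Z = \left(-1\right) \frac{6791}{108448600} = - \frac{6791}{108448600}$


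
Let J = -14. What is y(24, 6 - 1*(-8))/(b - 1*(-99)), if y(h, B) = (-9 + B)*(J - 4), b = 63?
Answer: -5/9 ≈ -0.55556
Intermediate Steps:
y(h, B) = 162 - 18*B (y(h, B) = (-9 + B)*(-14 - 4) = (-9 + B)*(-18) = 162 - 18*B)
y(24, 6 - 1*(-8))/(b - 1*(-99)) = (162 - 18*(6 - 1*(-8)))/(63 - 1*(-99)) = (162 - 18*(6 + 8))/(63 + 99) = (162 - 18*14)/162 = (162 - 252)*(1/162) = -90*1/162 = -5/9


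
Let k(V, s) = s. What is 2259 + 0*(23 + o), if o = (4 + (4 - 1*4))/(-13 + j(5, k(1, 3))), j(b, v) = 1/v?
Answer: 2259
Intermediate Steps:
o = -6/19 (o = (4 + (4 - 1*4))/(-13 + 1/3) = (4 + (4 - 4))/(-13 + ⅓) = (4 + 0)/(-38/3) = 4*(-3/38) = -6/19 ≈ -0.31579)
2259 + 0*(23 + o) = 2259 + 0*(23 - 6/19) = 2259 + 0*(431/19) = 2259 + 0 = 2259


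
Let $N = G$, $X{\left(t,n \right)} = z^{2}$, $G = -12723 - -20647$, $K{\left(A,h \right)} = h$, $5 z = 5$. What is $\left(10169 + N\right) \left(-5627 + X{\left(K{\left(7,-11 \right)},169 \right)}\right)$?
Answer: $-101791218$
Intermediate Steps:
$z = 1$ ($z = \frac{1}{5} \cdot 5 = 1$)
$G = 7924$ ($G = -12723 + 20647 = 7924$)
$X{\left(t,n \right)} = 1$ ($X{\left(t,n \right)} = 1^{2} = 1$)
$N = 7924$
$\left(10169 + N\right) \left(-5627 + X{\left(K{\left(7,-11 \right)},169 \right)}\right) = \left(10169 + 7924\right) \left(-5627 + 1\right) = 18093 \left(-5626\right) = -101791218$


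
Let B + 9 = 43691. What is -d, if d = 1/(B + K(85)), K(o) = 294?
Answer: -1/43976 ≈ -2.2740e-5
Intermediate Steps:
B = 43682 (B = -9 + 43691 = 43682)
d = 1/43976 (d = 1/(43682 + 294) = 1/43976 ≈ 2.2740e-5)
-d = -1*1/43976 = -1/43976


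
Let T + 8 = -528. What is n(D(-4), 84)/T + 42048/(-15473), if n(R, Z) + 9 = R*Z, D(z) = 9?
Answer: -34096059/8293528 ≈ -4.1112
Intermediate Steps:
n(R, Z) = -9 + R*Z
T = -536 (T = -8 - 528 = -536)
n(D(-4), 84)/T + 42048/(-15473) = (-9 + 9*84)/(-536) + 42048/(-15473) = (-9 + 756)*(-1/536) + 42048*(-1/15473) = 747*(-1/536) - 42048/15473 = -747/536 - 42048/15473 = -34096059/8293528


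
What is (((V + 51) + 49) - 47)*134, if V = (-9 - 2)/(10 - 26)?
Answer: 57553/8 ≈ 7194.1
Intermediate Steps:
V = 11/16 (V = -11/(-16) = -11*(-1/16) = 11/16 ≈ 0.68750)
(((V + 51) + 49) - 47)*134 = (((11/16 + 51) + 49) - 47)*134 = ((827/16 + 49) - 47)*134 = (1611/16 - 47)*134 = (859/16)*134 = 57553/8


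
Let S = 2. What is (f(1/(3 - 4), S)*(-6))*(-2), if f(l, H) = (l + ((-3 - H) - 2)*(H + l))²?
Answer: 768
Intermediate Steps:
f(l, H) = (l + (-5 - H)*(H + l))²
(f(1/(3 - 4), S)*(-6))*(-2) = ((2² + 4/(3 - 4) + 5*2 + 2/(3 - 4))²*(-6))*(-2) = ((4 + 4/(-1) + 10 + 2/(-1))²*(-6))*(-2) = ((4 + 4*(-1) + 10 + 2*(-1))²*(-6))*(-2) = ((4 - 4 + 10 - 2)²*(-6))*(-2) = (8²*(-6))*(-2) = (64*(-6))*(-2) = -384*(-2) = 768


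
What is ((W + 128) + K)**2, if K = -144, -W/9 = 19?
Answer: 34969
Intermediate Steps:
W = -171 (W = -9*19 = -171)
((W + 128) + K)**2 = ((-171 + 128) - 144)**2 = (-43 - 144)**2 = (-187)**2 = 34969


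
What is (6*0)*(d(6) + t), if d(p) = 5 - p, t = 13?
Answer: 0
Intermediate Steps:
(6*0)*(d(6) + t) = (6*0)*((5 - 1*6) + 13) = 0*((5 - 6) + 13) = 0*(-1 + 13) = 0*12 = 0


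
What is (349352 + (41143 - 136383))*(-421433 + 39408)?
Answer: -97077136800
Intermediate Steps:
(349352 + (41143 - 136383))*(-421433 + 39408) = (349352 - 95240)*(-382025) = 254112*(-382025) = -97077136800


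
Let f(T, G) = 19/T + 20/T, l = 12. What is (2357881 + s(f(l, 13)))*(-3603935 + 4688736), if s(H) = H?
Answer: 10231340769137/4 ≈ 2.5578e+12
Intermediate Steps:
f(T, G) = 39/T
(2357881 + s(f(l, 13)))*(-3603935 + 4688736) = (2357881 + 39/12)*(-3603935 + 4688736) = (2357881 + 39*(1/12))*1084801 = (2357881 + 13/4)*1084801 = (9431537/4)*1084801 = 10231340769137/4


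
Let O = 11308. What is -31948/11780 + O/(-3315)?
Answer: -11955793/1952535 ≈ -6.1232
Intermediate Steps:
-31948/11780 + O/(-3315) = -31948/11780 + 11308/(-3315) = -31948*1/11780 + 11308*(-1/3315) = -7987/2945 - 11308/3315 = -11955793/1952535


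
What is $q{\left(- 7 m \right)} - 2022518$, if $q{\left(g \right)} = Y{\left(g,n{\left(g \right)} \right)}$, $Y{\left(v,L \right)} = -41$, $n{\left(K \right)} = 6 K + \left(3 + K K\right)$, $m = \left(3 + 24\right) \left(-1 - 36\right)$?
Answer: $-2022559$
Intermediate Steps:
$m = -999$ ($m = 27 \left(-37\right) = -999$)
$n{\left(K \right)} = 3 + K^{2} + 6 K$ ($n{\left(K \right)} = 6 K + \left(3 + K^{2}\right) = 3 + K^{2} + 6 K$)
$q{\left(g \right)} = -41$
$q{\left(- 7 m \right)} - 2022518 = -41 - 2022518 = -2022559$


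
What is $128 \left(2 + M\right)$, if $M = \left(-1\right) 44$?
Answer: $-5376$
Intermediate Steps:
$M = -44$
$128 \left(2 + M\right) = 128 \left(2 - 44\right) = 128 \left(-42\right) = -5376$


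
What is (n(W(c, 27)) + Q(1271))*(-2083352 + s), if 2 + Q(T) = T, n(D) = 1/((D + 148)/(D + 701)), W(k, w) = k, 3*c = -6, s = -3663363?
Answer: -1068733828695/146 ≈ -7.3201e+9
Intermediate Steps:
c = -2 (c = (⅓)*(-6) = -2)
n(D) = (701 + D)/(148 + D) (n(D) = 1/((148 + D)/(701 + D)) = (701 + D)/(148 + D))
Q(T) = -2 + T
(n(W(c, 27)) + Q(1271))*(-2083352 + s) = ((701 - 2)/(148 - 2) + (-2 + 1271))*(-2083352 - 3663363) = (699/146 + 1269)*(-5746715) = (185973/146)*(-5746715) = -1068733828695/146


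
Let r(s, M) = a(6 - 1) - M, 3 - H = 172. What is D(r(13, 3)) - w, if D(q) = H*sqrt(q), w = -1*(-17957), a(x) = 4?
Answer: -18126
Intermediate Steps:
w = 17957
H = -169 (H = 3 - 1*172 = 3 - 172 = -169)
r(s, M) = 4 - M
D(q) = -169*sqrt(q)
D(r(13, 3)) - w = -169*sqrt(4 - 1*3) - 1*17957 = -169*sqrt(4 - 3) - 17957 = -169*sqrt(1) - 17957 = -169*1 - 17957 = -169 - 17957 = -18126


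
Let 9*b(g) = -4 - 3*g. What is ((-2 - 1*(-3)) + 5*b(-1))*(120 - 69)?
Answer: 68/3 ≈ 22.667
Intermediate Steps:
b(g) = -4/9 - g/3 (b(g) = (-4 - 3*g)/9 = -4/9 - g/3)
((-2 - 1*(-3)) + 5*b(-1))*(120 - 69) = ((-2 - 1*(-3)) + 5*(-4/9 - ⅓*(-1)))*(120 - 69) = ((-2 + 3) + 5*(-4/9 + ⅓))*51 = (1 + 5*(-⅑))*51 = (1 - 5/9)*51 = (4/9)*51 = 68/3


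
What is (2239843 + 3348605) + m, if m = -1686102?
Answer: 3902346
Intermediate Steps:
(2239843 + 3348605) + m = (2239843 + 3348605) - 1686102 = 5588448 - 1686102 = 3902346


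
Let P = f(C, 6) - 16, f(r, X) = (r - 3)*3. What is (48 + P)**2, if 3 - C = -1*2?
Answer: 1444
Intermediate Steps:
C = 5 (C = 3 - (-1)*2 = 3 - 1*(-2) = 3 + 2 = 5)
f(r, X) = -9 + 3*r (f(r, X) = (-3 + r)*3 = -9 + 3*r)
P = -10 (P = (-9 + 3*5) - 16 = (-9 + 15) - 16 = 6 - 16 = -10)
(48 + P)**2 = (48 - 10)**2 = 38**2 = 1444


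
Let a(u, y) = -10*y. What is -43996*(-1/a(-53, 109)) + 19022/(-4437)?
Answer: -107972116/2418165 ≈ -44.650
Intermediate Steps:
-43996*(-1/a(-53, 109)) + 19022/(-4437) = -43996/(-10*109*(-1)) + 19022/(-4437) = -43996/((-1090*(-1))) + 19022*(-1/4437) = -43996/1090 - 19022/4437 = -43996*1/1090 - 19022/4437 = -21998/545 - 19022/4437 = -107972116/2418165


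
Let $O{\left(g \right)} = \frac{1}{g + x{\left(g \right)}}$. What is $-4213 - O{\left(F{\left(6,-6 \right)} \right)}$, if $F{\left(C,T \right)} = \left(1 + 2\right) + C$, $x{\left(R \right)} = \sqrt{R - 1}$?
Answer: $- \frac{307558}{73} + \frac{2 \sqrt{2}}{73} \approx -4213.1$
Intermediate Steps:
$x{\left(R \right)} = \sqrt{-1 + R}$
$F{\left(C,T \right)} = 3 + C$
$O{\left(g \right)} = \frac{1}{g + \sqrt{-1 + g}}$
$-4213 - O{\left(F{\left(6,-6 \right)} \right)} = -4213 - \frac{1}{\left(3 + 6\right) + \sqrt{-1 + \left(3 + 6\right)}} = -4213 - \frac{1}{9 + \sqrt{-1 + 9}} = -4213 - \frac{1}{9 + \sqrt{8}} = -4213 - \frac{1}{9 + 2 \sqrt{2}}$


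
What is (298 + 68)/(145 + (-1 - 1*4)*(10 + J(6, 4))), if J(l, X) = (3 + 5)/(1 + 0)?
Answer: 366/55 ≈ 6.6545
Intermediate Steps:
J(l, X) = 8 (J(l, X) = 8/1 = 8*1 = 8)
(298 + 68)/(145 + (-1 - 1*4)*(10 + J(6, 4))) = (298 + 68)/(145 + (-1 - 1*4)*(10 + 8)) = 366/(145 + (-1 - 4)*18) = 366/(145 - 5*18) = 366/(145 - 90) = 366/55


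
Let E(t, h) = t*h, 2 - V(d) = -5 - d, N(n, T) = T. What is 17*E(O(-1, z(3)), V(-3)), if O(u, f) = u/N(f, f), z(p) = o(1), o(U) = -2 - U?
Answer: 68/3 ≈ 22.667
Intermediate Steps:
z(p) = -3 (z(p) = -2 - 1*1 = -2 - 1 = -3)
V(d) = 7 + d (V(d) = 2 - (-5 - d) = 2 + (5 + d) = 7 + d)
O(u, f) = u/f
E(t, h) = h*t
17*E(O(-1, z(3)), V(-3)) = 17*((7 - 3)*(-1/(-3))) = 17*(4*(-1*(-⅓))) = 17*(4*(⅓)) = 17*(4/3) = 68/3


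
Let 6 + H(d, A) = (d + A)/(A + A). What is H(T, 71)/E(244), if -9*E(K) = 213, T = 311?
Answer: 705/5041 ≈ 0.13985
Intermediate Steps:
E(K) = -71/3 (E(K) = -⅑*213 = -71/3)
H(d, A) = -6 + (A + d)/(2*A) (H(d, A) = -6 + (d + A)/(A + A) = -6 + (A + d)/((2*A)) = -6 + (A + d)*(1/(2*A)) = -6 + (A + d)/(2*A))
H(T, 71)/E(244) = ((½)*(311 - 11*71)/71)/(-71/3) = ((½)*(1/71)*(311 - 781))*(-3/71) = ((½)*(1/71)*(-470))*(-3/71) = -235/71*(-3/71) = 705/5041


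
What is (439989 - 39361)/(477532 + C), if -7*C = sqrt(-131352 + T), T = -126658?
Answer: 4687160907352/5586901999093 + 1402198*I*sqrt(258010)/5586901999093 ≈ 0.83895 + 0.00012748*I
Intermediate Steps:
C = -I*sqrt(258010)/7 (C = -sqrt(-131352 - 126658)/7 = -I*sqrt(258010)/7 ≈ -72.564*I)
(439989 - 39361)/(477532 + C) = (439989 - 39361)/(477532 - I*sqrt(258010)/7) = 400628/(477532 - I*sqrt(258010)/7)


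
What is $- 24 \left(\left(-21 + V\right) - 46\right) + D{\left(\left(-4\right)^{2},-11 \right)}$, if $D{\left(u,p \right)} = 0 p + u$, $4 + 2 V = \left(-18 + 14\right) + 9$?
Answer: $1612$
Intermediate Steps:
$V = \frac{1}{2}$ ($V = -2 + \frac{\left(-18 + 14\right) + 9}{2} = -2 + \frac{-4 + 9}{2} = -2 + \frac{1}{2} \cdot 5 = -2 + \frac{5}{2} = \frac{1}{2} \approx 0.5$)
$D{\left(u,p \right)} = u$ ($D{\left(u,p \right)} = 0 + u = u$)
$- 24 \left(\left(-21 + V\right) - 46\right) + D{\left(\left(-4\right)^{2},-11 \right)} = - 24 \left(\left(-21 + \frac{1}{2}\right) - 46\right) + \left(-4\right)^{2} = - 24 \left(- \frac{41}{2} - 46\right) + 16 = \left(-24\right) \left(- \frac{133}{2}\right) + 16 = 1596 + 16 = 1612$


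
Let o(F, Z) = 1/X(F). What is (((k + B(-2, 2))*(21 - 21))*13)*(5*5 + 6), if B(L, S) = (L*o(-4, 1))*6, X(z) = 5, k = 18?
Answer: 0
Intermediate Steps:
o(F, Z) = ⅕ (o(F, Z) = 1/5 = ⅕)
B(L, S) = 6*L/5 (B(L, S) = (L*(⅕))*6 = (L/5)*6 = 6*L/5)
(((k + B(-2, 2))*(21 - 21))*13)*(5*5 + 6) = (((18 + (6/5)*(-2))*(21 - 21))*13)*(5*5 + 6) = (((18 - 12/5)*0)*13)*(25 + 6) = (((78/5)*0)*13)*31 = (0*13)*31 = 0*31 = 0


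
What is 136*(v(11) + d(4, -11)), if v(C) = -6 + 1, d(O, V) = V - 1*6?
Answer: -2992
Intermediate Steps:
d(O, V) = -6 + V (d(O, V) = V - 6 = -6 + V)
v(C) = -5
136*(v(11) + d(4, -11)) = 136*(-5 + (-6 - 11)) = 136*(-5 - 17) = 136*(-22) = -2992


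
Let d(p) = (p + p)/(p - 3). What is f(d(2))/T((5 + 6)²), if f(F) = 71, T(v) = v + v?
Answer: 71/242 ≈ 0.29339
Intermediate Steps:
d(p) = 2*p/(-3 + p) (d(p) = (2*p)/(-3 + p) = 2*p/(-3 + p))
T(v) = 2*v
f(d(2))/T((5 + 6)²) = 71/((2*(5 + 6)²)) = 71/((2*11²)) = 71/((2*121)) = 71/242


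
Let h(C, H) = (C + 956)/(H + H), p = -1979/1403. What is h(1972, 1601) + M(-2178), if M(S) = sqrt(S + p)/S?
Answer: 1464/1601 - I*sqrt(4289971339)/3055734 ≈ 0.91443 - 0.021434*I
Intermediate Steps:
p = -1979/1403 (p = -1979*1/1403 = -1979/1403 ≈ -1.4105)
h(C, H) = (956 + C)/(2*H) (h(C, H) = (956 + C)/((2*H)) = (956 + C)*(1/(2*H)) = (956 + C)/(2*H))
M(S) = sqrt(-1979/1403 + S)/S (M(S) = sqrt(S - 1979/1403)/S = sqrt(-1979/1403 + S)/S)
h(1972, 1601) + M(-2178) = (1/2)*(956 + 1972)/1601 + (1/1403)*sqrt(-2776537 + 1968409*(-2178))/(-2178) = (1/2)*(1/1601)*2928 + (1/1403)*(-1/2178)*sqrt(-2776537 - 4287194802) = 1464/1601 + (1/1403)*(-1/2178)*sqrt(-4289971339) = 1464/1601 + (1/1403)*(-1/2178)*(I*sqrt(4289971339)) = 1464/1601 - I*sqrt(4289971339)/3055734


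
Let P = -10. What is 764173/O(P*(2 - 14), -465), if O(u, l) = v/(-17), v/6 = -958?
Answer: 12990941/5748 ≈ 2260.1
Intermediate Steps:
v = -5748 (v = 6*(-958) = -5748)
O(u, l) = 5748/17 (O(u, l) = -5748/(-17) = -5748*(-1/17) = 5748/17)
764173/O(P*(2 - 14), -465) = 764173/(5748/17) = 764173*(17/5748) = 12990941/5748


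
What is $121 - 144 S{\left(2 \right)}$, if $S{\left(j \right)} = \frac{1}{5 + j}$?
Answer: $\frac{703}{7} \approx 100.43$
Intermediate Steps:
$121 - 144 S{\left(2 \right)} = 121 - \frac{144}{5 + 2} = 121 - \frac{144}{7} = \frac{703}{7}$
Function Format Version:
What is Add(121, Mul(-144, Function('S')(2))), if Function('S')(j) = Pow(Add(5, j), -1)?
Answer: Rational(703, 7) ≈ 100.43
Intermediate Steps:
Add(121, Mul(-144, Function('S')(2))) = Add(121, Mul(-144, Pow(Add(5, 2), -1))) = Add(121, Mul(-144, Pow(7, -1))) = Add(121, Mul(-144, Rational(1, 7))) = Add(121, Rational(-144, 7)) = Rational(703, 7)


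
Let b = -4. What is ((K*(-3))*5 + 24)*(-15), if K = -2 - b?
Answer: 90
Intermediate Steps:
K = 2 (K = -2 - 1*(-4) = -2 + 4 = 2)
((K*(-3))*5 + 24)*(-15) = ((2*(-3))*5 + 24)*(-15) = (-6*5 + 24)*(-15) = (-30 + 24)*(-15) = -6*(-15) = 90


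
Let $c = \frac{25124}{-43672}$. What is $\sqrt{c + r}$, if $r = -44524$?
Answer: $\frac{9 i \sqrt{65524082214}}{10918} \approx 211.01 i$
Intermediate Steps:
$c = - \frac{6281}{10918}$ ($c = 25124 \left(- \frac{1}{43672}\right) = - \frac{6281}{10918} \approx -0.57529$)
$\sqrt{c + r} = \sqrt{- \frac{6281}{10918} - 44524} = \sqrt{- \frac{486119313}{10918}} = \frac{9 i \sqrt{65524082214}}{10918}$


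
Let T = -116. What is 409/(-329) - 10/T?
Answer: -22077/19082 ≈ -1.1570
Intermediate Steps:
409/(-329) - 10/T = 409/(-329) - 10/(-116) = 409*(-1/329) - 10*(-1/116) = -409/329 + 5/58 = -22077/19082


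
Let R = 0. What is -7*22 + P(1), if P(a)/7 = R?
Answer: -154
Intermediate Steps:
P(a) = 0 (P(a) = 7*0 = 0)
-7*22 + P(1) = -7*22 + 0 = -154 + 0 = -154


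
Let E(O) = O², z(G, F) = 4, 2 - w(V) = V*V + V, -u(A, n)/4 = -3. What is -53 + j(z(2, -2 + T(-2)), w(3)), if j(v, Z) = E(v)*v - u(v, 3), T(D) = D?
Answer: -1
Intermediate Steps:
u(A, n) = 12 (u(A, n) = -4*(-3) = 12)
w(V) = 2 - V - V² (w(V) = 2 - (V*V + V) = 2 - (V² + V) = 2 - (V + V²) = 2 + (-V - V²) = 2 - V - V²)
j(v, Z) = -12 + v³ (j(v, Z) = v²*v - 1*12 = v³ - 12 = -12 + v³)
-53 + j(z(2, -2 + T(-2)), w(3)) = -53 + (-12 + 4³) = -53 + (-12 + 64) = -53 + 52 = -1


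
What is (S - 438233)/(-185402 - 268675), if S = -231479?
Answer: 669712/454077 ≈ 1.4749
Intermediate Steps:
(S - 438233)/(-185402 - 268675) = (-231479 - 438233)/(-185402 - 268675) = -669712/(-454077) = -669712*(-1/454077) = 669712/454077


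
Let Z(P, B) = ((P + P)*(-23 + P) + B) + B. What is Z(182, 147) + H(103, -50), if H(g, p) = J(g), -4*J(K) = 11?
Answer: 232669/4 ≈ 58167.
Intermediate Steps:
J(K) = -11/4 (J(K) = -¼*11 = -11/4)
H(g, p) = -11/4
Z(P, B) = 2*B + 2*P*(-23 + P) (Z(P, B) = ((2*P)*(-23 + P) + B) + B = (2*P*(-23 + P) + B) + B = (B + 2*P*(-23 + P)) + B = 2*B + 2*P*(-23 + P))
Z(182, 147) + H(103, -50) = (-46*182 + 2*147 + 2*182²) - 11/4 = (-8372 + 294 + 2*33124) - 11/4 = (-8372 + 294 + 66248) - 11/4 = 58170 - 11/4 = 232669/4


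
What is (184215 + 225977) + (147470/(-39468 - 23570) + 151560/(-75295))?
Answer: 194693360597939/474644621 ≈ 4.1019e+5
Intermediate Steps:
(184215 + 225977) + (147470/(-39468 - 23570) + 151560/(-75295)) = 410192 + (147470/(-63038) + 151560*(-1/75295)) = 410192 + (147470*(-1/63038) - 30312/15059) = 410192 + (-73735/31519 - 30312/15059) = 410192 - 2065779293/474644621 = 194693360597939/474644621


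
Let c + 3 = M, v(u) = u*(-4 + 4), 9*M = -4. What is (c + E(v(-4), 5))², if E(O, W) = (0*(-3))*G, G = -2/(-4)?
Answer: 961/81 ≈ 11.864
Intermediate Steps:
G = ½ (G = -2*(-¼) = ½ ≈ 0.50000)
M = -4/9 (M = (⅑)*(-4) = -4/9 ≈ -0.44444)
v(u) = 0 (v(u) = u*0 = 0)
c = -31/9 (c = -3 - 4/9 = -31/9 ≈ -3.4444)
E(O, W) = 0 (E(O, W) = (0*(-3))*(½) = 0*(½) = 0)
(c + E(v(-4), 5))² = (-31/9 + 0)² = (-31/9)² = 961/81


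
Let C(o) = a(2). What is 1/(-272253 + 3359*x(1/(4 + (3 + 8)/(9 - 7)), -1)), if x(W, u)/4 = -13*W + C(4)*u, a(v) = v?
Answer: -19/6032711 ≈ -3.1495e-6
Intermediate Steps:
C(o) = 2
x(W, u) = -52*W + 8*u (x(W, u) = 4*(-13*W + 2*u) = -52*W + 8*u)
1/(-272253 + 3359*x(1/(4 + (3 + 8)/(9 - 7)), -1)) = 1/(-272253 + 3359*(-52/(4 + (3 + 8)/(9 - 7)) + 8*(-1))) = 1/(-272253 + 3359*(-52/(4 + 11/2) - 8)) = 1/(-272253 + 3359*(-52/19/2 - 8)) = 1/(-272253 + 3359*(-52*2/19 - 8)) = 1/(-272253 + 3359*(-104/19 - 8)) = 1/(-272253 + 3359*(-256/19)) = 1/(-272253 - 859904/19) = 1/(-6032711/19) = -19/6032711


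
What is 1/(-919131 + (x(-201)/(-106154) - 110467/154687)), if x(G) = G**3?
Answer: -16420643798/15091478329806569 ≈ -1.0881e-6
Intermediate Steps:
1/(-919131 + (x(-201)/(-106154) - 110467/154687)) = 1/(-919131 + ((-201)**3/(-106154) - 110467/154687)) = 1/(-919131 + (-8120601*(-1/106154) - 110467*1/154687)) = 1/(-919131 + (8120601/106154 - 110467/154687)) = 1/(-919131 + 1244424892969/16420643798) = 1/(-15091478329806569/16420643798) = -16420643798/15091478329806569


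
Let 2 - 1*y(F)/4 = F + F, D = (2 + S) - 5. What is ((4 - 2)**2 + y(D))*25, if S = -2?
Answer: 1300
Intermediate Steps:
D = -5 (D = (2 - 2) - 5 = 0 - 5 = -5)
y(F) = 8 - 8*F (y(F) = 8 - 4*(F + F) = 8 - 8*F)
((4 - 2)**2 + y(D))*25 = ((4 - 2)**2 + (8 - 8*(-5)))*25 = (2**2 + (8 + 40))*25 = (4 + 48)*25 = 52*25 = 1300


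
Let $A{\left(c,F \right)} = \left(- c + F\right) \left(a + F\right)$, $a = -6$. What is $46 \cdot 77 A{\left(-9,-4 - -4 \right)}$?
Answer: $-191268$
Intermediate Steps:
$A{\left(c,F \right)} = \left(-6 + F\right) \left(F - c\right)$ ($A{\left(c,F \right)} = \left(- c + F\right) \left(-6 + F\right) = \left(F - c\right) \left(-6 + F\right) = \left(-6 + F\right) \left(F - c\right)$)
$46 \cdot 77 A{\left(-9,-4 - -4 \right)} = 46 \cdot 77 \left(\left(-4 - -4\right)^{2} - 6 \left(-4 - -4\right) + 6 \left(-9\right) - \left(-4 - -4\right) \left(-9\right)\right) = 3542 \left(\left(-4 + 4\right)^{2} - 6 \left(-4 + 4\right) - 54 - \left(-4 + 4\right) \left(-9\right)\right) = 3542 \left(0^{2} - 0 - 54 - 0 \left(-9\right)\right) = 3542 \left(0 + 0 - 54 + 0\right) = 3542 \left(-54\right) = -191268$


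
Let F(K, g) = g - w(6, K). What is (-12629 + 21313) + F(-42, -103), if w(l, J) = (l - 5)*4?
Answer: 8577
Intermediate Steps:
w(l, J) = -20 + 4*l (w(l, J) = (-5 + l)*4 = -20 + 4*l)
F(K, g) = -4 + g (F(K, g) = g - (-20 + 4*6) = g - (-20 + 24) = g - 1*4 = g - 4 = -4 + g)
(-12629 + 21313) + F(-42, -103) = (-12629 + 21313) + (-4 - 103) = 8684 - 107 = 8577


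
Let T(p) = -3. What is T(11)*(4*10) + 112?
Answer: -8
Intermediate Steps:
T(11)*(4*10) + 112 = -12*10 + 112 = -3*40 + 112 = -120 + 112 = -8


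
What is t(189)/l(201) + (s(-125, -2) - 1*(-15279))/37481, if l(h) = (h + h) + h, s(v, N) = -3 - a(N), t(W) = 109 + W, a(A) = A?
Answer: 20381972/22601043 ≈ 0.90182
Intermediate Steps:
s(v, N) = -3 - N
l(h) = 3*h (l(h) = 2*h + h = 3*h)
t(189)/l(201) + (s(-125, -2) - 1*(-15279))/37481 = (109 + 189)/((3*201)) + ((-3 - 1*(-2)) - 1*(-15279))/37481 = 298/603 + ((-3 + 2) + 15279)*(1/37481) = 298*(1/603) + (-1 + 15279)*(1/37481) = 298/603 + 15278*(1/37481) = 298/603 + 15278/37481 = 20381972/22601043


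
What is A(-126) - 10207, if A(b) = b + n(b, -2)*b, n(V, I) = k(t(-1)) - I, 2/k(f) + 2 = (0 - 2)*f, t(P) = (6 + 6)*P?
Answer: -116561/11 ≈ -10596.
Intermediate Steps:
t(P) = 12*P
k(f) = 2/(-2 - 2*f) (k(f) = 2/(-2 + (0 - 2)*f) = 2/(-2 - 2*f))
n(V, I) = 1/11 - I (n(V, I) = -1/(1 + 12*(-1)) - I = -1/(1 - 12) - I = -1/(-11) - I = -1*(-1/11) - I = 1/11 - I)
A(b) = 34*b/11 (A(b) = b + (1/11 - 1*(-2))*b = b + (1/11 + 2)*b = b + 23*b/11 = 34*b/11)
A(-126) - 10207 = (34/11)*(-126) - 10207 = -4284/11 - 10207 = -116561/11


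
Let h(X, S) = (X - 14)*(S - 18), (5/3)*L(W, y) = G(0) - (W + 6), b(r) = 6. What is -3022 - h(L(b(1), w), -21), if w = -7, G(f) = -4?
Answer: -19712/5 ≈ -3942.4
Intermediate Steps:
L(W, y) = -6 - 3*W/5 (L(W, y) = 3*(-4 - (W + 6))/5 = 3*(-4 - (6 + W))/5 = 3*(-4 + (-6 - W))/5 = 3*(-10 - W)/5 = -6 - 3*W/5)
h(X, S) = (-18 + S)*(-14 + X) (h(X, S) = (-14 + X)*(-18 + S) = (-18 + S)*(-14 + X))
-3022 - h(L(b(1), w), -21) = -3022 - (252 - 18*(-6 - 3/5*6) - 14*(-21) - 21*(-6 - 3/5*6)) = -3022 - (252 - 18*(-6 - 18/5) + 294 - 21*(-6 - 18/5)) = -3022 - (252 - 18*(-48/5) + 294 - 21*(-48/5)) = -3022 - (252 + 864/5 + 294 + 1008/5) = -3022 - 1*4602/5 = -3022 - 4602/5 = -19712/5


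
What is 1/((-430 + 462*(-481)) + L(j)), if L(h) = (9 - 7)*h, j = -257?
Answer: -1/223166 ≈ -4.4810e-6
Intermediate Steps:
L(h) = 2*h
1/((-430 + 462*(-481)) + L(j)) = 1/((-430 + 462*(-481)) + 2*(-257)) = 1/((-430 - 222222) - 514) = 1/(-222652 - 514) = 1/(-223166) = -1/223166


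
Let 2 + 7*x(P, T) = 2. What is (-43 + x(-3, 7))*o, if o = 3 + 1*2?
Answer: -215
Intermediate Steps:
x(P, T) = 0 (x(P, T) = -2/7 + (⅐)*2 = -2/7 + 2/7 = 0)
o = 5 (o = 3 + 2 = 5)
(-43 + x(-3, 7))*o = (-43 + 0)*5 = -43*5 = -215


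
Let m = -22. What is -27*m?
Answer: 594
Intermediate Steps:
-27*m = -27*(-22) = 594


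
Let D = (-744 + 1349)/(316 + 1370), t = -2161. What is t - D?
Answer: -3644051/1686 ≈ -2161.4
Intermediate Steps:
D = 605/1686 ≈ 0.35884
t - D = -2161 - 1*605/1686 = -2161 - 605/1686 = -3644051/1686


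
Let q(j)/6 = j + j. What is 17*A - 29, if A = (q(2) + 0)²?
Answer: 9763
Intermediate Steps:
q(j) = 12*j (q(j) = 6*(j + j) = 6*(2*j) = 12*j)
A = 576 (A = (12*2 + 0)² = (24 + 0)² = 24² = 576)
17*A - 29 = 17*576 - 29 = 9792 - 29 = 9763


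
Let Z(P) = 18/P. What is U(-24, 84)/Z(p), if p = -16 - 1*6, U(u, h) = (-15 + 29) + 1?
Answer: -55/3 ≈ -18.333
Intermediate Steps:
U(u, h) = 15 (U(u, h) = 14 + 1 = 15)
p = -22 (p = -16 - 6 = -22)
U(-24, 84)/Z(p) = 15/((18/(-22))) = 15/((18*(-1/22))) = 15/(-9/11) = 15*(-11/9) = -55/3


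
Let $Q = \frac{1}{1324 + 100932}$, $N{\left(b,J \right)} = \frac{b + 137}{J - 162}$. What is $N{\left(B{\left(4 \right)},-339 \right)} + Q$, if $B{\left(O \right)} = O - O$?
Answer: $- \frac{14008571}{51230256} \approx -0.27344$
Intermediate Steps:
$B{\left(O \right)} = 0$
$N{\left(b,J \right)} = \frac{137 + b}{-162 + J}$
$Q = \frac{1}{102256} \approx 9.7794 \cdot 10^{-6}$
$N{\left(B{\left(4 \right)},-339 \right)} + Q = \frac{137 + 0}{-162 - 339} + \frac{1}{102256} = \frac{1}{-501} \cdot 137 + \frac{1}{102256} = \left(- \frac{1}{501}\right) 137 + \frac{1}{102256} = - \frac{137}{501} + \frac{1}{102256} = - \frac{14008571}{51230256}$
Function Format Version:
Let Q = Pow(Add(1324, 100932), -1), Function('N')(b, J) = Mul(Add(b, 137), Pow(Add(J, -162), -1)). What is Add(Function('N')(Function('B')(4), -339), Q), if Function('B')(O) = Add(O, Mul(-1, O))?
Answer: Rational(-14008571, 51230256) ≈ -0.27344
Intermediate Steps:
Function('B')(O) = 0
Function('N')(b, J) = Mul(Pow(Add(-162, J), -1), Add(137, b)) (Function('N')(b, J) = Mul(Add(137, b), Pow(Add(-162, J), -1)) = Mul(Pow(Add(-162, J), -1), Add(137, b)))
Q = Rational(1, 102256) (Q = Pow(102256, -1) = Rational(1, 102256) ≈ 9.7794e-6)
Add(Function('N')(Function('B')(4), -339), Q) = Add(Mul(Pow(Add(-162, -339), -1), Add(137, 0)), Rational(1, 102256)) = Add(Mul(Pow(-501, -1), 137), Rational(1, 102256)) = Add(Mul(Rational(-1, 501), 137), Rational(1, 102256)) = Add(Rational(-137, 501), Rational(1, 102256)) = Rational(-14008571, 51230256)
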